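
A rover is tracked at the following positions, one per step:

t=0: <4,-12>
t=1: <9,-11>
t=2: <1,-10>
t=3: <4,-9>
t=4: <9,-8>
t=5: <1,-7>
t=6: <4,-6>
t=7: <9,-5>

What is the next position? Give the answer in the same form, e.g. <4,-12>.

First: cycles through 4, 9, 1 every 3 steps. Step 8 lands at position 2 of the cycle → 1.
Second: linear, +1 per step → -4 at step 8.

<1,-4>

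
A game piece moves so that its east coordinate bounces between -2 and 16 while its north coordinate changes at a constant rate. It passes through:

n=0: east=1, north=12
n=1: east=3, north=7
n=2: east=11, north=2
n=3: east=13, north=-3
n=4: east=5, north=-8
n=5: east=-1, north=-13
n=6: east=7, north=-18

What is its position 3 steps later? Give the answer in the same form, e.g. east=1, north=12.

The east coordinate reflects between -2 and 16, moving 8 per step.
  step 7: 7 → 15
  step 8: 15 → 9
  step 9: 9 → 1
The north coordinate changes by -5 each step: at step 9 it is -33.

east=1, north=-33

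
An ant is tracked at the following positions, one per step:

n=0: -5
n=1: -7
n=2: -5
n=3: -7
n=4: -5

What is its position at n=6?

-5

Step-to-step displacements: -2, +2, -2, +2; each is -1× the previous.
step 5: -5 − 2 → -7
step 6: -7 + 2 → -5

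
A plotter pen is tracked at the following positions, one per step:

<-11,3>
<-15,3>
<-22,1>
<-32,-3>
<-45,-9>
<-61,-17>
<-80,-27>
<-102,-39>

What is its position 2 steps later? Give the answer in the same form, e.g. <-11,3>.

<-155,-69>

Taking differences between consecutive positions: <-4,+0>, <-7,-2>, <-10,-4>, <-13,-6>, <-16,-8>, <-19,-10>, <-22,-12>. These grow by <-3,-2> each step.
step 8: <-102,-39> + <-25,-14> → <-127,-53>
step 9: <-127,-53> + <-28,-16> → <-155,-69>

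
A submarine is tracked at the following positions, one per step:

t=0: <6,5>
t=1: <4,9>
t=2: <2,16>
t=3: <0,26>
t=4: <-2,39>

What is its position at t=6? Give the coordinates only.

<-6,74>

Successive displacements: <-2,+4>, <-2,+7>, <-2,+10>, <-2,+13> — each changes by <+0,+3>.
step 5: <-2,39> + <-2,+16> → <-4,55>
step 6: <-4,55> + <-2,+19> → <-6,74>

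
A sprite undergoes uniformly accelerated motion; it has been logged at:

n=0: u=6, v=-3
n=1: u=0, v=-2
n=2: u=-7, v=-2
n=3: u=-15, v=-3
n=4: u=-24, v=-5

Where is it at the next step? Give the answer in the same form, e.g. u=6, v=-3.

First differences are (-6,+1), (-7,+0), (-8,-1), (-9,-2); their common second difference is (-1,-1) (constant acceleration).
step 5: u=-24, v=-5 + (-10,-3) → u=-34, v=-8

u=-34, v=-8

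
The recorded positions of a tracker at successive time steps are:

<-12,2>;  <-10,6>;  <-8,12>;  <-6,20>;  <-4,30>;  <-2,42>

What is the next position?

<0,56>

Taking differences between consecutive positions: <+2,+4>, <+2,+6>, <+2,+8>, <+2,+10>, <+2,+12>. These grow by <+0,+2> each step.
step 6: <-2,42> + <+2,+14> → <0,56>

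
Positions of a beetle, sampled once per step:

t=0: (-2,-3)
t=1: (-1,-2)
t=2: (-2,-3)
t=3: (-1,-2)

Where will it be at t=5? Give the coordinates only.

(-1,-2)

Consecutive displacements (+1,+1), (-1,-1), (+1,+1) scale by a factor of -1 each step.
step 4: (-1,-2) + (-1,-1) → (-2,-3)
step 5: (-2,-3) + (+1,+1) → (-1,-2)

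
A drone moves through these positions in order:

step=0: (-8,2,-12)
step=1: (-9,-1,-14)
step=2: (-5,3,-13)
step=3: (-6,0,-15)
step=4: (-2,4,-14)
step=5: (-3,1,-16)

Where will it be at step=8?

(4,6,-16)

The moves between consecutive positions are (-1,-3,-2), (+4,+4,+1), (-1,-3,-2), (+4,+4,+1), (-1,-3,-2); they repeat the 2-cycle [(-1,-3,-2), (+4,+4,+1)].
step 6: apply (+4,+4,+1) → (1,5,-15)
step 7: apply (-1,-3,-2) → (0,2,-17)
step 8: apply (+4,+4,+1) → (4,6,-16)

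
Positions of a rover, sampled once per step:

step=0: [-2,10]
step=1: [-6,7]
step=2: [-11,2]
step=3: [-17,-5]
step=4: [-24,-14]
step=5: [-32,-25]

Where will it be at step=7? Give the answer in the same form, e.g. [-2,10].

[-51,-53]

First differences are [-4,-3], [-5,-5], [-6,-7], [-7,-9], [-8,-11]; their common second difference is [-1,-2] (constant acceleration).
step 6: [-32,-25] + [-9,-13] → [-41,-38]
step 7: [-41,-38] + [-10,-15] → [-51,-53]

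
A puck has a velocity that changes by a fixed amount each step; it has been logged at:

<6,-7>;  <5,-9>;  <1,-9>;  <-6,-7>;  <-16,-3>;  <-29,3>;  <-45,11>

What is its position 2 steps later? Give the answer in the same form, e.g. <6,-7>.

Successive displacements: <-1,-2>, <-4,+0>, <-7,+2>, <-10,+4>, <-13,+6>, <-16,+8> — each changes by <-3,+2>.
step 7: <-45,11> + <-19,+10> → <-64,21>
step 8: <-64,21> + <-22,+12> → <-86,33>

<-86,33>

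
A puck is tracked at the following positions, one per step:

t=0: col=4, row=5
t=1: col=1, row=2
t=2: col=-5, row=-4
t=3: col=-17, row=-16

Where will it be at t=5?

Step-to-step displacements: (-3, -3), (-6, -6), (-12, -12); each is 2× the previous.
step 4: col=-17, row=-16 + (-24, -24) → col=-41, row=-40
step 5: col=-41, row=-40 + (-48, -48) → col=-89, row=-88

col=-89, row=-88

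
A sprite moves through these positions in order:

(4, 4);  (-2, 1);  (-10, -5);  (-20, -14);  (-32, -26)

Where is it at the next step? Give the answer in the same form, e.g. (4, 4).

First differences are (-6, -3), (-8, -6), (-10, -9), (-12, -12); their common second difference is (-2, -3) (constant acceleration).
step 5: (-32, -26) + (-14, -15) → (-46, -41)

(-46, -41)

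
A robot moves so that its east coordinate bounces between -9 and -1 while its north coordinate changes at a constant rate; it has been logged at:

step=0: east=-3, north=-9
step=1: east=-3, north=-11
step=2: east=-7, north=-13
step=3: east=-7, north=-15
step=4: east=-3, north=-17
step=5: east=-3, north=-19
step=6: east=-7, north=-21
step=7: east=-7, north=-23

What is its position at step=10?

The east coordinate reflects between -9 and -1, moving 4 per step.
  step 8: -7 → -3
  step 9: -3 → -3
  step 10: -3 → -7
The north coordinate changes by -2 each step: at step 10 it is -29.

east=-7, north=-29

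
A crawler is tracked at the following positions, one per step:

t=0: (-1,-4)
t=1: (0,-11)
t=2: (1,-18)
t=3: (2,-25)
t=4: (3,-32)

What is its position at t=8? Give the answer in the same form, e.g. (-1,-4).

Constant displacement of (+1,-7) per step.
step 5: (3,-32) + (+1,-7) → (4,-39)
step 6: (4,-39) + (+1,-7) → (5,-46)
step 7: (5,-46) + (+1,-7) → (6,-53)
step 8: (6,-53) + (+1,-7) → (7,-60)

(7,-60)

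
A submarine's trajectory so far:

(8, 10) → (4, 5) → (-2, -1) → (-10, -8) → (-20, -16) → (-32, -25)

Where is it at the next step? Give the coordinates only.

(-46, -35)

First differences are (-4, -5), (-6, -6), (-8, -7), (-10, -8), (-12, -9); their common second difference is (-2, -1) (constant acceleration).
step 6: (-32, -25) + (-14, -10) → (-46, -35)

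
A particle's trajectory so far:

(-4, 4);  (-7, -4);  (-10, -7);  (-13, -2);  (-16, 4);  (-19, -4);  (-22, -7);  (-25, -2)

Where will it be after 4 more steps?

(-37, -2)

The first coordinate changes by -3 each step, so at step 11 it is -4 + 11·(-3) = -37.
The second coordinate repeats the cycle [4, -4, -7, -2] with period 4; step 11 mod 4 = 3, giving -2.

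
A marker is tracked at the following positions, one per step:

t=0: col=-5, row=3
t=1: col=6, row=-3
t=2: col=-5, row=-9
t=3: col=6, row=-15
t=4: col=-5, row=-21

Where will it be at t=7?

The col coordinate repeats the cycle [-5, 6] with period 2; step 7 mod 2 = 1, giving 6.
The row coordinate changes by -6 each step, so at step 7 it is 3 + 7·(-6) = -39.

col=6, row=-39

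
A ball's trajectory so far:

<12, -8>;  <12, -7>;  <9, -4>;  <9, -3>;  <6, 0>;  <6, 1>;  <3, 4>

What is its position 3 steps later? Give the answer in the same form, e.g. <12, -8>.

<0, 9>

Step-to-step displacements: <+0, +1>, <-3, +3>, <+0, +1>, <-3, +3>, <+0, +1>, <-3, +3> — a repeating cycle of length 2.
step 7: apply <+0, +1> → <3, 5>
step 8: apply <-3, +3> → <0, 8>
step 9: apply <+0, +1> → <0, 9>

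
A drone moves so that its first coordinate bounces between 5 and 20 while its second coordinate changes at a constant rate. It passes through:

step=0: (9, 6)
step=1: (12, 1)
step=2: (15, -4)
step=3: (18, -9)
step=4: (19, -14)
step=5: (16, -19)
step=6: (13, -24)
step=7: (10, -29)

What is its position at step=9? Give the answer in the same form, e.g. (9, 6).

The first coordinate travels 3 per step and bounces off the walls at 5 and 20.
  step 8: 10 → 7
  step 9: 7 → 6
The second coordinate changes by -5 each step: at step 9 it is -39.

(6, -39)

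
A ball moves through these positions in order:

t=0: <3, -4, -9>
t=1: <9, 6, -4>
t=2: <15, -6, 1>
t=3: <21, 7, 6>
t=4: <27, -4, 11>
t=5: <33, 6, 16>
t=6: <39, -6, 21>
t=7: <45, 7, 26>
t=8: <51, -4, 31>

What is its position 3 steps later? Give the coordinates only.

<69, 7, 46>

First: linear, +6 per step → 69 at step 11.
Second: cycles through -4, 6, -6, 7 every 4 steps. Step 11 lands at position 3 of the cycle → 7.
Third: linear, +5 per step → 46 at step 11.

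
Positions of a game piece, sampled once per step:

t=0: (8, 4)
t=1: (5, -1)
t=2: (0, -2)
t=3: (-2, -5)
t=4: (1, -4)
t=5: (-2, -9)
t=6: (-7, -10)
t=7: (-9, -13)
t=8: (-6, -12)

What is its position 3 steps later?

The moves between consecutive positions are (-3, -5), (-5, -1), (-2, -3), (+3, +1), (-3, -5), (-5, -1), (-2, -3), (+3, +1); they repeat the 4-cycle [(-3, -5), (-5, -1), (-2, -3), (+3, +1)].
step 9: apply (-3, -5) → (-9, -17)
step 10: apply (-5, -1) → (-14, -18)
step 11: apply (-2, -3) → (-16, -21)

(-16, -21)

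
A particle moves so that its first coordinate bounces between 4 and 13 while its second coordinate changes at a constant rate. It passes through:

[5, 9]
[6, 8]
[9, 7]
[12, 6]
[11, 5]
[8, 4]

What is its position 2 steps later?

The first coordinate travels 3 per step and bounces off the walls at 4 and 13.
  step 6: 8 → 5
  step 7: 5 → 6
The second coordinate changes by -1 each step: at step 7 it is 2.

[6, 2]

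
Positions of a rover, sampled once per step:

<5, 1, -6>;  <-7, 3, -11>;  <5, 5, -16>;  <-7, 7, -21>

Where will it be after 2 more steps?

The first coordinate repeats the cycle [5, -7] with period 2; step 5 mod 2 = 1, giving -7.
The second coordinate changes by +2 each step, so at step 5 it is 1 + 5·(2) = 11.
The third coordinate changes by -5 each step, so at step 5 it is -6 + 5·(-5) = -31.

<-7, 11, -31>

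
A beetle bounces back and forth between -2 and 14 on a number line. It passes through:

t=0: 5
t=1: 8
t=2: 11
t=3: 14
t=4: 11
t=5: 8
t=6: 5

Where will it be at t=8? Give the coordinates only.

-1

The value reflects between -2 and 14, moving 3 per step.
  step 7: 5 → 2
  step 8: 2 → -1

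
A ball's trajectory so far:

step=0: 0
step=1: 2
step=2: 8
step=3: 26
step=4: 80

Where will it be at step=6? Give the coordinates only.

728

Step-to-step displacements: +2, +6, +18, +54; each is 3× the previous.
step 5: 80 + 162 → 242
step 6: 242 + 486 → 728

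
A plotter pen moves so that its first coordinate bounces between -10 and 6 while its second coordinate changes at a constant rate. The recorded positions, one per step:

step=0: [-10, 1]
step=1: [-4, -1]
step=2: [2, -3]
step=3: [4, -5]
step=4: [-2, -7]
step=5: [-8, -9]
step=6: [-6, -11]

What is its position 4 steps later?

[-6, -19]

The first coordinate travels 6 per step and bounces off the walls at -10 and 6.
  step 7: -6 → 0
  step 8: 0 → 6
  step 9: 6 → 0
  step 10: 0 → -6
The second coordinate changes by -2 each step: at step 10 it is -19.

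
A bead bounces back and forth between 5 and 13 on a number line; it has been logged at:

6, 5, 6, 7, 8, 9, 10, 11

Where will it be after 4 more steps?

The value reflects between 5 and 13, moving 1 per step.
  step 8: 11 → 12
  step 9: 12 → 13
  step 10: 13 → 12
  step 11: 12 → 11

11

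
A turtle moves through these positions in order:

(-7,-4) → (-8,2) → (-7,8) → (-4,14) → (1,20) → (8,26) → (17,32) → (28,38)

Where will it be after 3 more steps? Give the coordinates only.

(73,56)

Taking differences between consecutive positions: (-1,+6), (+1,+6), (+3,+6), (+5,+6), (+7,+6), (+9,+6), (+11,+6). These grow by (+2,+0) each step.
step 8: (28,38) + (+13,+6) → (41,44)
step 9: (41,44) + (+15,+6) → (56,50)
step 10: (56,50) + (+17,+6) → (73,56)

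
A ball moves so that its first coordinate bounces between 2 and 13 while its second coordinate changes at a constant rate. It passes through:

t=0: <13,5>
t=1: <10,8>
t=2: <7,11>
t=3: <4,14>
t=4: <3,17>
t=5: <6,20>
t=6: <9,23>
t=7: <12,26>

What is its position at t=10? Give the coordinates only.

The first coordinate reflects between 2 and 13, moving 3 per step.
  step 8: 12 → 11
  step 9: 11 → 8
  step 10: 8 → 5
The second coordinate changes by +3 each step: at step 10 it is 35.

<5,35>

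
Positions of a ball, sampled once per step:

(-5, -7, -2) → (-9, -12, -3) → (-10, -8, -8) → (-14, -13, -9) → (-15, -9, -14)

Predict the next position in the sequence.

Differencing gives (-4, -5, -1), (-1, +4, -5), (-4, -5, -1), (-1, +4, -5). This is the pattern (-4, -5, -1), (-1, +4, -5) repeated.
step 5: apply (-4, -5, -1) → (-19, -14, -15)

(-19, -14, -15)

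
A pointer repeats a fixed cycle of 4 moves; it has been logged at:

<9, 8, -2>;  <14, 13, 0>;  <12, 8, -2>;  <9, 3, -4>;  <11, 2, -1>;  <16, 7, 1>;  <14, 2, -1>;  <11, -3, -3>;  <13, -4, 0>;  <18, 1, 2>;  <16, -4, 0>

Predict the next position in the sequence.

<13, -9, -2>

The moves between consecutive positions are <+5, +5, +2>, <-2, -5, -2>, <-3, -5, -2>, <+2, -1, +3>, <+5, +5, +2>, <-2, -5, -2>, <-3, -5, -2>, <+2, -1, +3>, <+5, +5, +2>, <-2, -5, -2>; they repeat the 4-cycle [<+5, +5, +2>, <-2, -5, -2>, <-3, -5, -2>, <+2, -1, +3>].
step 11: apply <-3, -5, -2> → <13, -9, -2>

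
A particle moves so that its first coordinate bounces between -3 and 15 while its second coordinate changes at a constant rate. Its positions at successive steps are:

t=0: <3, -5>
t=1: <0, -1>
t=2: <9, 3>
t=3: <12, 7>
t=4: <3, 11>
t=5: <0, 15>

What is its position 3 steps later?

The first coordinate reflects between -3 and 15, moving 9 per step.
  step 6: 0 → 9
  step 7: 9 → 12
  step 8: 12 → 3
The second coordinate changes by +4 each step: at step 8 it is 27.

<3, 27>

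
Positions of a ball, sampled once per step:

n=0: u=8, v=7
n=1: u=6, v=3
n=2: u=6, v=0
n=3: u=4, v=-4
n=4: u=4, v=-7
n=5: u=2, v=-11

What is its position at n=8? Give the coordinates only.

u=0, v=-21

The moves between consecutive positions are (-2,-4), (+0,-3), (-2,-4), (+0,-3), (-2,-4); they repeat the 2-cycle [(-2,-4), (+0,-3)].
step 6: apply (+0,-3) → u=2, v=-14
step 7: apply (-2,-4) → u=0, v=-18
step 8: apply (+0,-3) → u=0, v=-21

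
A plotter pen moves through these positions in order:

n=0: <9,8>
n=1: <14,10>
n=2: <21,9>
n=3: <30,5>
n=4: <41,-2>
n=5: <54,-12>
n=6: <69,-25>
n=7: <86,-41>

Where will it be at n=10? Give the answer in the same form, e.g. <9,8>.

<149,-107>

First differences are <+5,+2>, <+7,-1>, <+9,-4>, <+11,-7>, <+13,-10>, <+15,-13>, <+17,-16>; their common second difference is <+2,-3> (constant acceleration).
step 8: <86,-41> + <+19,-19> → <105,-60>
step 9: <105,-60> + <+21,-22> → <126,-82>
step 10: <126,-82> + <+23,-25> → <149,-107>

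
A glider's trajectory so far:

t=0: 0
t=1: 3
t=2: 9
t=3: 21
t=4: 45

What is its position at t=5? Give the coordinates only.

93

Consecutive displacements +3, +6, +12, +24 scale by a factor of 2 each step.
step 5: 45 + 48 → 93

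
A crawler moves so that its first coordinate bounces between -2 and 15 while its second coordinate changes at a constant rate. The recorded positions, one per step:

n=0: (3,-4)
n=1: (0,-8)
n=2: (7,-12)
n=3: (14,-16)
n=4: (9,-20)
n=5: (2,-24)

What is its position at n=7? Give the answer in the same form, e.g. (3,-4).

(8,-32)

The first coordinate travels 7 per step and bounces off the walls at -2 and 15.
  step 6: 2 → 1
  step 7: 1 → 8
The second coordinate changes by -4 each step: at step 7 it is -32.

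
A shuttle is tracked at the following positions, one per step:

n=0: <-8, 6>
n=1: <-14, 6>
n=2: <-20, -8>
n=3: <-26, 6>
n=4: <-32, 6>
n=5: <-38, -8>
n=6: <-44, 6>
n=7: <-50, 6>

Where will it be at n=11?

<-74, -8>

The first coordinate changes by -6 each step, so at step 11 it is -8 + 11·(-6) = -74.
The second coordinate repeats the cycle [6, 6, -8] with period 3; step 11 mod 3 = 2, giving -8.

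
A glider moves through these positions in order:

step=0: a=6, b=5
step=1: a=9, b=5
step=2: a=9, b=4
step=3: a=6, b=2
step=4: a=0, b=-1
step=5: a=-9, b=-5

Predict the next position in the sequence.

a=-21, b=-10

First differences are (+3,+0), (+0,-1), (-3,-2), (-6,-3), (-9,-4); their common second difference is (-3,-1) (constant acceleration).
step 6: a=-9, b=-5 + (-12,-5) → a=-21, b=-10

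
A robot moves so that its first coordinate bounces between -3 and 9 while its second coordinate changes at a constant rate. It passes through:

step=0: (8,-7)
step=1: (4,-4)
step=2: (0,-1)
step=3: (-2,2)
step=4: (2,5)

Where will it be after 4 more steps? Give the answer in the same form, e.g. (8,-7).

(0,17)

The first coordinate reflects between -3 and 9, moving 4 per step.
  step 5: 2 → 6
  step 6: 6 → 8
  step 7: 8 → 4
  step 8: 4 → 0
The second coordinate changes by +3 each step: at step 8 it is 17.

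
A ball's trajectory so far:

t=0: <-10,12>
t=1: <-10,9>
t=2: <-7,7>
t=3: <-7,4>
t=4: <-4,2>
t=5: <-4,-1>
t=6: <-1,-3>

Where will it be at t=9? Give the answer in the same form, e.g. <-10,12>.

Step-to-step displacements: <+0,-3>, <+3,-2>, <+0,-3>, <+3,-2>, <+0,-3>, <+3,-2> — a repeating cycle of length 2.
step 7: apply <+0,-3> → <-1,-6>
step 8: apply <+3,-2> → <2,-8>
step 9: apply <+0,-3> → <2,-11>

<2,-11>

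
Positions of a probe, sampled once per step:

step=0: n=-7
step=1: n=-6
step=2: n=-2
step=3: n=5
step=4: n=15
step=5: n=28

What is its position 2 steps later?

First differences are +1, +4, +7, +10, +13; their common second difference is +3 (constant acceleration).
step 6: 28 + 16 → n=44
step 7: 44 + 19 → n=63

n=63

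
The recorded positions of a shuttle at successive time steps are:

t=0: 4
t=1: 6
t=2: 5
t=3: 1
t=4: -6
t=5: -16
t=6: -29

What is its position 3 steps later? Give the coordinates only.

Taking differences between consecutive positions: +2, -1, -4, -7, -10, -13. These grow by -3 each step.
step 7: -29 − 16 → -45
step 8: -45 − 19 → -64
step 9: -64 − 22 → -86

-86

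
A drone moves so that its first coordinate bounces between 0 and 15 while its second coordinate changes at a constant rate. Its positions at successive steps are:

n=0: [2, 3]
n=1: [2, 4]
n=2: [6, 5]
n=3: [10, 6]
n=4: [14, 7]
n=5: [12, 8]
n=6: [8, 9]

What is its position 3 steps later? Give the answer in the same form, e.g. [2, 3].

[4, 12]

The first coordinate reflects between 0 and 15, moving 4 per step.
  step 7: 8 → 4
  step 8: 4 → 0
  step 9: 0 → 4
The second coordinate changes by +1 each step: at step 9 it is 12.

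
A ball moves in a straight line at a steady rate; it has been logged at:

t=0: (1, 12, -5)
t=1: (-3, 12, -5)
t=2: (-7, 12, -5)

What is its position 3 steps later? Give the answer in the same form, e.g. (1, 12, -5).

(-19, 12, -5)

Each step adds (-4, +0, +0) to the position.
step 3: (-7, 12, -5) + (-4, +0, +0) → (-11, 12, -5)
step 4: (-11, 12, -5) + (-4, +0, +0) → (-15, 12, -5)
step 5: (-15, 12, -5) + (-4, +0, +0) → (-19, 12, -5)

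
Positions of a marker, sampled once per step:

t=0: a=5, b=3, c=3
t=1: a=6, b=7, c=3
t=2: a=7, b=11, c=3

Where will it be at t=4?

The position changes by (+1,+4,+0) every step.
step 3: a=7, b=11, c=3 + (+1,+4,+0) → a=8, b=15, c=3
step 4: a=8, b=15, c=3 + (+1,+4,+0) → a=9, b=19, c=3

a=9, b=19, c=3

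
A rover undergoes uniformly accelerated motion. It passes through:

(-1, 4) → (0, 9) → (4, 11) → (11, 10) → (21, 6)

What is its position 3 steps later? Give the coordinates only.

(69, -24)

Taking differences between consecutive positions: (+1, +5), (+4, +2), (+7, -1), (+10, -4). These grow by (+3, -3) each step.
step 5: (21, 6) + (+13, -7) → (34, -1)
step 6: (34, -1) + (+16, -10) → (50, -11)
step 7: (50, -11) + (+19, -13) → (69, -24)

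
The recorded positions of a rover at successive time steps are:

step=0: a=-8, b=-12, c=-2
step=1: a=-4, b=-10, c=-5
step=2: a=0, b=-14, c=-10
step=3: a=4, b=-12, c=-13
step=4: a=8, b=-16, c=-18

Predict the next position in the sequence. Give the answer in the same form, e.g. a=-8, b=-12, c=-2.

The moves between consecutive positions are (+4, +2, -3), (+4, -4, -5), (+4, +2, -3), (+4, -4, -5); they repeat the 2-cycle [(+4, +2, -3), (+4, -4, -5)].
step 5: apply (+4, +2, -3) → a=12, b=-14, c=-21

a=12, b=-14, c=-21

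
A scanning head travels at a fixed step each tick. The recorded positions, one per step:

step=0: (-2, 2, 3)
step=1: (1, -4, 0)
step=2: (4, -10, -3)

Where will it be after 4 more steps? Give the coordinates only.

(16, -34, -15)

Each step adds (+3, -6, -3) to the position.
step 3: (4, -10, -3) + (+3, -6, -3) → (7, -16, -6)
step 4: (7, -16, -6) + (+3, -6, -3) → (10, -22, -9)
step 5: (10, -22, -9) + (+3, -6, -3) → (13, -28, -12)
step 6: (13, -28, -12) + (+3, -6, -3) → (16, -34, -15)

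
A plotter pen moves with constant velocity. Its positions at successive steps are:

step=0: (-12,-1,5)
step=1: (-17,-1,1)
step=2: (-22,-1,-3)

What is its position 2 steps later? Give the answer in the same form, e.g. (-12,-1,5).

(-32,-1,-11)

Each step adds (-5,+0,-4) to the position.
step 3: (-22,-1,-3) + (-5,+0,-4) → (-27,-1,-7)
step 4: (-27,-1,-7) + (-5,+0,-4) → (-32,-1,-11)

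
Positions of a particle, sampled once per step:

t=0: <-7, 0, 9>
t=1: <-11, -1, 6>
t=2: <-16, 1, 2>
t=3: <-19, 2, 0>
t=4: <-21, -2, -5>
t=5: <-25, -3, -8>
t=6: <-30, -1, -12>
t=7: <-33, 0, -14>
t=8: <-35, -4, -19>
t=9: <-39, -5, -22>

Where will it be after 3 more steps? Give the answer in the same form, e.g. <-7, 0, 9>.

Step-to-step displacements: <-4, -1, -3>, <-5, +2, -4>, <-3, +1, -2>, <-2, -4, -5>, <-4, -1, -3>, <-5, +2, -4>, <-3, +1, -2>, <-2, -4, -5>, <-4, -1, -3> — a repeating cycle of length 4.
step 10: apply <-5, +2, -4> → <-44, -3, -26>
step 11: apply <-3, +1, -2> → <-47, -2, -28>
step 12: apply <-2, -4, -5> → <-49, -6, -33>

<-49, -6, -33>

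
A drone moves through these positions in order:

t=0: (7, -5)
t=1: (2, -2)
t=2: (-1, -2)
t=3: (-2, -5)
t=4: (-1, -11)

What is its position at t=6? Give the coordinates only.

Taking differences between consecutive positions: (-5, +3), (-3, +0), (-1, -3), (+1, -6). These grow by (+2, -3) each step.
step 5: (-1, -11) + (+3, -9) → (2, -20)
step 6: (2, -20) + (+5, -12) → (7, -32)

(7, -32)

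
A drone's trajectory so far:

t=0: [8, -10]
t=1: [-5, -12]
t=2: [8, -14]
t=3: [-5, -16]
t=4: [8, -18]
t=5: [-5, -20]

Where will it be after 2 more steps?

First: cycles through 8, -5 every 2 steps. Step 7 lands at position 1 of the cycle → -5.
Second: linear, -2 per step → -24 at step 7.

[-5, -24]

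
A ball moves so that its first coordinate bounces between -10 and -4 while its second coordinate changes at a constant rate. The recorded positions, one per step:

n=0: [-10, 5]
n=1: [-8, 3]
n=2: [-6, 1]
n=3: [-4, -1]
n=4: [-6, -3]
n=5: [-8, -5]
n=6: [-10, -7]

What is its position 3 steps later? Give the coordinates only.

[-4, -13]

The first coordinate travels 2 per step and bounces off the walls at -10 and -4.
  step 7: -10 → -8
  step 8: -8 → -6
  step 9: -6 → -4
The second coordinate changes by -2 each step: at step 9 it is -13.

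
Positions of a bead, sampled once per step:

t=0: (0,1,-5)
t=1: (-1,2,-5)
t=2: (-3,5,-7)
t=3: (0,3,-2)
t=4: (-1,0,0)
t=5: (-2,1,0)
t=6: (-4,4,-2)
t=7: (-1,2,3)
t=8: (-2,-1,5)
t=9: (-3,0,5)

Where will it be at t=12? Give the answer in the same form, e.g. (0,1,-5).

(-3,-2,10)

Differencing gives (-1,+1,+0), (-2,+3,-2), (+3,-2,+5), (-1,-3,+2), (-1,+1,+0), (-2,+3,-2), (+3,-2,+5), (-1,-3,+2), (-1,+1,+0). This is the pattern (-1,+1,+0), (-2,+3,-2), (+3,-2,+5), (-1,-3,+2) repeated.
step 10: apply (-2,+3,-2) → (-5,3,3)
step 11: apply (+3,-2,+5) → (-2,1,8)
step 12: apply (-1,-3,+2) → (-3,-2,10)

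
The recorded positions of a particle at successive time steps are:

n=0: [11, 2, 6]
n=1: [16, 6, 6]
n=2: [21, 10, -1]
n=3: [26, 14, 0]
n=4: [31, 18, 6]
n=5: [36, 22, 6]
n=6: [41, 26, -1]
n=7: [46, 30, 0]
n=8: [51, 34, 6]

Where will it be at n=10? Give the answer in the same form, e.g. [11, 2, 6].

[61, 42, -1]

First: linear, +5 per step → 61 at step 10.
Second: linear, +4 per step → 42 at step 10.
Third: cycles through 6, 6, -1, 0 every 4 steps. Step 10 lands at position 2 of the cycle → -1.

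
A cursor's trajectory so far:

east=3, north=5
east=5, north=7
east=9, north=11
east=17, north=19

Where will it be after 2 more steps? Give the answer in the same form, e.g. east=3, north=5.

east=65, north=67

Consecutive displacements (+2, +2), (+4, +4), (+8, +8) scale by a factor of 2 each step.
step 4: east=17, north=19 + (+16, +16) → east=33, north=35
step 5: east=33, north=35 + (+32, +32) → east=65, north=67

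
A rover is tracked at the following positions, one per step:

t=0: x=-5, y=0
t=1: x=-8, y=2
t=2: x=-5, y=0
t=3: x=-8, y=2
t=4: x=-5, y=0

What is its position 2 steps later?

x=-5, y=0

The jumps are (-3,+2), (+3,-2), (-3,+2), (+3,-2) — a geometric progression with ratio -1.
step 5: x=-5, y=0 + (-3,+2) → x=-8, y=2
step 6: x=-8, y=2 + (+3,-2) → x=-5, y=0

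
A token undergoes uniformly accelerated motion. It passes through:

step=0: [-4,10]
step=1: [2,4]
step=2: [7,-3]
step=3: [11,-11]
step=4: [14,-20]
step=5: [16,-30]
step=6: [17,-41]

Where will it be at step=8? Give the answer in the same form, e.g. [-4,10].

First differences are [+6,-6], [+5,-7], [+4,-8], [+3,-9], [+2,-10], [+1,-11]; their common second difference is [-1,-1] (constant acceleration).
step 7: [17,-41] + [+0,-12] → [17,-53]
step 8: [17,-53] + [-1,-13] → [16,-66]

[16,-66]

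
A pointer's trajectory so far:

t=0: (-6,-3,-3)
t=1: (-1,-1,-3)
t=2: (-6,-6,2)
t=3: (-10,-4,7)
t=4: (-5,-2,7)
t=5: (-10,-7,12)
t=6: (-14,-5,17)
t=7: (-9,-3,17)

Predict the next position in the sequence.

Step-to-step displacements: (+5,+2,+0), (-5,-5,+5), (-4,+2,+5), (+5,+2,+0), (-5,-5,+5), (-4,+2,+5), (+5,+2,+0) — a repeating cycle of length 3.
step 8: apply (-5,-5,+5) → (-14,-8,22)

(-14,-8,22)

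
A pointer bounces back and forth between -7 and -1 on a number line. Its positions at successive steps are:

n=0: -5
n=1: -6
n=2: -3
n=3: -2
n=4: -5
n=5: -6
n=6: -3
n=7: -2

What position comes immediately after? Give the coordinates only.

-5

The value reflects between -7 and -1, moving 3 per step.
  step 8: -2 → -5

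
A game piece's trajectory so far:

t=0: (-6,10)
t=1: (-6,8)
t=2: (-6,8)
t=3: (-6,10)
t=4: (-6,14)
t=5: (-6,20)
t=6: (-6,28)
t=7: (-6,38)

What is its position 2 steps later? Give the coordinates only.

Taking differences between consecutive positions: (+0,-2), (+0,+0), (+0,+2), (+0,+4), (+0,+6), (+0,+8), (+0,+10). These grow by (+0,+2) each step.
step 8: (-6,38) + (+0,+12) → (-6,50)
step 9: (-6,50) + (+0,+14) → (-6,64)

(-6,64)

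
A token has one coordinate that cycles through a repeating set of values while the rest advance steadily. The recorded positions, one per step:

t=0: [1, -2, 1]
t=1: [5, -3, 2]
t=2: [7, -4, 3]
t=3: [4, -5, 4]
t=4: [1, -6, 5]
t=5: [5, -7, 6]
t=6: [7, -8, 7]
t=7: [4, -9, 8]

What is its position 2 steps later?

First: cycles through 1, 5, 7, 4 every 4 steps. Step 9 lands at position 1 of the cycle → 5.
Second: linear, -1 per step → -11 at step 9.
Third: linear, +1 per step → 10 at step 9.

[5, -11, 10]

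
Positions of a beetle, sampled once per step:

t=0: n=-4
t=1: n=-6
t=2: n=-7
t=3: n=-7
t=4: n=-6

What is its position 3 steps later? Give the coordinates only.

Taking differences between consecutive positions: -2, -1, +0, +1. These grow by +1 each step.
step 5: -6 + 2 → n=-4
step 6: -4 + 3 → n=-1
step 7: -1 + 4 → n=3

n=3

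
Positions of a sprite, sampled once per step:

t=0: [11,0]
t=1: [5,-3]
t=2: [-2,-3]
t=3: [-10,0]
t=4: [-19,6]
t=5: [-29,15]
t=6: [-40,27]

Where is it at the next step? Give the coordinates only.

[-52,42]

Successive displacements: [-6,-3], [-7,+0], [-8,+3], [-9,+6], [-10,+9], [-11,+12] — each changes by [-1,+3].
step 7: [-40,27] + [-12,+15] → [-52,42]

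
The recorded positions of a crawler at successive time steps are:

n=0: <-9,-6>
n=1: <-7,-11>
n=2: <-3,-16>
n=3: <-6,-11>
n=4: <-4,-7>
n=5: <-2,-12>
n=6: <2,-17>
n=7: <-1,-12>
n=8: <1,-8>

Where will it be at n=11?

<4,-13>

Step-to-step displacements: <+2,-5>, <+4,-5>, <-3,+5>, <+2,+4>, <+2,-5>, <+4,-5>, <-3,+5>, <+2,+4> — a repeating cycle of length 4.
step 9: apply <+2,-5> → <3,-13>
step 10: apply <+4,-5> → <7,-18>
step 11: apply <-3,+5> → <4,-13>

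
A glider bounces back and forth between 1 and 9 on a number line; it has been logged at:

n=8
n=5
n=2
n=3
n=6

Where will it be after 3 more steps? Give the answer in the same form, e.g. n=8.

n=3

The value reflects between 1 and 9, moving 3 per step.
  step 5: 6 → 9
  step 6: 9 → 6
  step 7: 6 → 3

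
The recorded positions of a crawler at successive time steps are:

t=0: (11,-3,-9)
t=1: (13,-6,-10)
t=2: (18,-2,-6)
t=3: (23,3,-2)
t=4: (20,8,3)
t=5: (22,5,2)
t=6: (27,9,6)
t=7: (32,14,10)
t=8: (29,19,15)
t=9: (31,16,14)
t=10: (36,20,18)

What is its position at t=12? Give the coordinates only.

(38,30,27)

The moves between consecutive positions are (+2,-3,-1), (+5,+4,+4), (+5,+5,+4), (-3,+5,+5), (+2,-3,-1), (+5,+4,+4), (+5,+5,+4), (-3,+5,+5), (+2,-3,-1), (+5,+4,+4); they repeat the 4-cycle [(+2,-3,-1), (+5,+4,+4), (+5,+5,+4), (-3,+5,+5)].
step 11: apply (+5,+5,+4) → (41,25,22)
step 12: apply (-3,+5,+5) → (38,30,27)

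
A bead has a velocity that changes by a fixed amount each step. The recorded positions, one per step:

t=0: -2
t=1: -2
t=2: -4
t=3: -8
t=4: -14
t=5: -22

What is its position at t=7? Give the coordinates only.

Successive displacements: +0, -2, -4, -6, -8 — each changes by -2.
step 6: -22 − 10 → -32
step 7: -32 − 12 → -44

-44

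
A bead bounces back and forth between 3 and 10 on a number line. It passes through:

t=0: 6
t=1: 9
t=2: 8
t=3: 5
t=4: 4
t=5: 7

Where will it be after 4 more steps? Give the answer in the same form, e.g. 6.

5

The value reflects between 3 and 10, moving 3 per step.
  step 6: 7 → 10
  step 7: 10 → 7
  step 8: 7 → 4
  step 9: 4 → 5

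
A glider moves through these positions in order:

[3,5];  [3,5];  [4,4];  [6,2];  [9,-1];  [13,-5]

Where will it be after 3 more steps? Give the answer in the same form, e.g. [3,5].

[31,-23]

Taking differences between consecutive positions: [+0,+0], [+1,-1], [+2,-2], [+3,-3], [+4,-4]. These grow by [+1,-1] each step.
step 6: [13,-5] + [+5,-5] → [18,-10]
step 7: [18,-10] + [+6,-6] → [24,-16]
step 8: [24,-16] + [+7,-7] → [31,-23]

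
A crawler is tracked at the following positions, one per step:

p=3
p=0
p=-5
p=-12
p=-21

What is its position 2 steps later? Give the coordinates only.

Taking differences between consecutive positions: -3, -5, -7, -9. These grow by -2 each step.
step 5: -21 − 11 → p=-32
step 6: -32 − 13 → p=-45

p=-45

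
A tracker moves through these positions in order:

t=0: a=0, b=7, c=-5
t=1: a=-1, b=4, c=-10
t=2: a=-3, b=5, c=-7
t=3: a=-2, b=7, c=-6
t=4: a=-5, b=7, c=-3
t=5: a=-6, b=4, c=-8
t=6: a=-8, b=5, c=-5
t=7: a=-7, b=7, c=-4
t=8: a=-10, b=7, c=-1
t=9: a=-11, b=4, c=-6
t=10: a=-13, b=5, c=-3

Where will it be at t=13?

Differencing gives (-1,-3,-5), (-2,+1,+3), (+1,+2,+1), (-3,+0,+3), (-1,-3,-5), (-2,+1,+3), (+1,+2,+1), (-3,+0,+3), (-1,-3,-5), (-2,+1,+3). This is the pattern (-1,-3,-5), (-2,+1,+3), (+1,+2,+1), (-3,+0,+3) repeated.
step 11: apply (+1,+2,+1) → a=-12, b=7, c=-2
step 12: apply (-3,+0,+3) → a=-15, b=7, c=1
step 13: apply (-1,-3,-5) → a=-16, b=4, c=-4

a=-16, b=4, c=-4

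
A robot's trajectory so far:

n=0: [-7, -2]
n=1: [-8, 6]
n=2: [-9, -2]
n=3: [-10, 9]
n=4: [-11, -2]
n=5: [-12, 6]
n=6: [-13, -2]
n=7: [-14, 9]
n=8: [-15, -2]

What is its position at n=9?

First: linear, -1 per step → -16 at step 9.
Second: cycles through -2, 6, -2, 9 every 4 steps. Step 9 lands at position 1 of the cycle → 6.

[-16, 6]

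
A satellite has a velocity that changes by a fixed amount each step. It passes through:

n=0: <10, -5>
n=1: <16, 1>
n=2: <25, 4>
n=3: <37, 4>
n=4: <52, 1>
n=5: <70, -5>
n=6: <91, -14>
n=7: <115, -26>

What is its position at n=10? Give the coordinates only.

First differences are <+6, +6>, <+9, +3>, <+12, +0>, <+15, -3>, <+18, -6>, <+21, -9>, <+24, -12>; their common second difference is <+3, -3> (constant acceleration).
step 8: <115, -26> + <+27, -15> → <142, -41>
step 9: <142, -41> + <+30, -18> → <172, -59>
step 10: <172, -59> + <+33, -21> → <205, -80>

<205, -80>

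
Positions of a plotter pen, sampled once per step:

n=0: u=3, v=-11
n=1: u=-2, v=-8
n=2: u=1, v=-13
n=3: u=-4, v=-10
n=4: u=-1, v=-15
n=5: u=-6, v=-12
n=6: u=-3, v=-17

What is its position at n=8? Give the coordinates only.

u=-5, v=-19

Step-to-step displacements: (-5, +3), (+3, -5), (-5, +3), (+3, -5), (-5, +3), (+3, -5) — a repeating cycle of length 2.
step 7: apply (-5, +3) → u=-8, v=-14
step 8: apply (+3, -5) → u=-5, v=-19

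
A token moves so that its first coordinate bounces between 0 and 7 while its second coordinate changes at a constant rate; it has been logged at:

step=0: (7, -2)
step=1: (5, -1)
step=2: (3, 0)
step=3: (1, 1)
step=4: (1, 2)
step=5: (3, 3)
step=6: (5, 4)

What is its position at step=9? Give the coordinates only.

The first coordinate travels 2 per step and bounces off the walls at 0 and 7.
  step 7: 5 → 7
  step 8: 7 → 5
  step 9: 5 → 3
The second coordinate changes by +1 each step: at step 9 it is 7.

(3, 7)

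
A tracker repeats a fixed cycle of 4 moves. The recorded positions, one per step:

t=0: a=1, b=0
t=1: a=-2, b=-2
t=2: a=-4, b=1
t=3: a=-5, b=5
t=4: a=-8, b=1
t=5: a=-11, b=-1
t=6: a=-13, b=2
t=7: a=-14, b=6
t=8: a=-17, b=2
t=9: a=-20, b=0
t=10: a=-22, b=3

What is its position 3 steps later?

The moves between consecutive positions are (-3, -2), (-2, +3), (-1, +4), (-3, -4), (-3, -2), (-2, +3), (-1, +4), (-3, -4), (-3, -2), (-2, +3); they repeat the 4-cycle [(-3, -2), (-2, +3), (-1, +4), (-3, -4)].
step 11: apply (-1, +4) → a=-23, b=7
step 12: apply (-3, -4) → a=-26, b=3
step 13: apply (-3, -2) → a=-29, b=1

a=-29, b=1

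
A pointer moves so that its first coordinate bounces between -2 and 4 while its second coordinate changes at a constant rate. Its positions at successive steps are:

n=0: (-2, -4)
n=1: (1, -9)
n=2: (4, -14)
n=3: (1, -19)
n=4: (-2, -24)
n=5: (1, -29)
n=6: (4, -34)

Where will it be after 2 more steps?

The first coordinate travels 3 per step and bounces off the walls at -2 and 4.
  step 7: 4 → 1
  step 8: 1 → -2
The second coordinate changes by -5 each step: at step 8 it is -44.

(-2, -44)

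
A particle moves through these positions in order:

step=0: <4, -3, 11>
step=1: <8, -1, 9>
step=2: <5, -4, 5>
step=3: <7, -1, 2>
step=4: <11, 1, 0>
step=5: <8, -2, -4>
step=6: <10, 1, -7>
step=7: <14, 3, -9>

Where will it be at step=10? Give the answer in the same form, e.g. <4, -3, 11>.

Differencing gives <+4, +2, -2>, <-3, -3, -4>, <+2, +3, -3>, <+4, +2, -2>, <-3, -3, -4>, <+2, +3, -3>, <+4, +2, -2>. This is the pattern <+4, +2, -2>, <-3, -3, -4>, <+2, +3, -3> repeated.
step 8: apply <-3, -3, -4> → <11, 0, -13>
step 9: apply <+2, +3, -3> → <13, 3, -16>
step 10: apply <+4, +2, -2> → <17, 5, -18>

<17, 5, -18>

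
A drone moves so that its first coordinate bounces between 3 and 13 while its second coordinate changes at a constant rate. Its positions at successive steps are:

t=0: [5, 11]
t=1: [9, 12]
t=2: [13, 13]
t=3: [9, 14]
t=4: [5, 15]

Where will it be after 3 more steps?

[13, 18]

The first coordinate travels 4 per step and bounces off the walls at 3 and 13.
  step 5: 5 → 5
  step 6: 5 → 9
  step 7: 9 → 13
The second coordinate changes by +1 each step: at step 7 it is 18.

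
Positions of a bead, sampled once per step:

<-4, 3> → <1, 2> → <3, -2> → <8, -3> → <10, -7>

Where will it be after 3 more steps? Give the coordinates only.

<22, -13>

Step-to-step displacements: <+5, -1>, <+2, -4>, <+5, -1>, <+2, -4> — a repeating cycle of length 2.
step 5: apply <+5, -1> → <15, -8>
step 6: apply <+2, -4> → <17, -12>
step 7: apply <+5, -1> → <22, -13>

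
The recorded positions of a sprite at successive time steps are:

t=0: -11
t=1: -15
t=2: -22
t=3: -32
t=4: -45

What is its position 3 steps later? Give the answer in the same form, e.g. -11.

-102

Taking differences between consecutive positions: -4, -7, -10, -13. These grow by -3 each step.
step 5: -45 − 16 → -61
step 6: -61 − 19 → -80
step 7: -80 − 22 → -102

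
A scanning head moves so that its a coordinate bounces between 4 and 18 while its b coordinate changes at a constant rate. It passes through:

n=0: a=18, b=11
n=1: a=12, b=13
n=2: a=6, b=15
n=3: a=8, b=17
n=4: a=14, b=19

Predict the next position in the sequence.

a=16, b=21

The a coordinate reflects between 4 and 18, moving 6 per step.
  step 5: 14 → 16
The b coordinate changes by +2 each step: at step 5 it is 21.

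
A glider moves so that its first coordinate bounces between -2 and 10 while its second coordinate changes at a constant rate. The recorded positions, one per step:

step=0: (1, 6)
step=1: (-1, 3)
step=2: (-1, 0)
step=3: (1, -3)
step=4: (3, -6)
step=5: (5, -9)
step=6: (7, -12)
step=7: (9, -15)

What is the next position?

(9, -18)

The first coordinate travels 2 per step and bounces off the walls at -2 and 10.
  step 8: 9 → 9
The second coordinate changes by -3 each step: at step 8 it is -18.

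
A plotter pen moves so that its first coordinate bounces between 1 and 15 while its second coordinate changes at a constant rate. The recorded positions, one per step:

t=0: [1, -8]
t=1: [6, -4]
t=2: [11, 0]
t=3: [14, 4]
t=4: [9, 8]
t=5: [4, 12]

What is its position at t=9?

[12, 28]

The first coordinate reflects between 1 and 15, moving 5 per step.
  step 6: 4 → 3
  step 7: 3 → 8
  step 8: 8 → 13
  step 9: 13 → 12
The second coordinate changes by +4 each step: at step 9 it is 28.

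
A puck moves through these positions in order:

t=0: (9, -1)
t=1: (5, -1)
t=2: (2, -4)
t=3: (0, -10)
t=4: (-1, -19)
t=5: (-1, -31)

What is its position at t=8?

Successive displacements: (-4, +0), (-3, -3), (-2, -6), (-1, -9), (+0, -12) — each changes by (+1, -3).
step 6: (-1, -31) + (+1, -15) → (0, -46)
step 7: (0, -46) + (+2, -18) → (2, -64)
step 8: (2, -64) + (+3, -21) → (5, -85)

(5, -85)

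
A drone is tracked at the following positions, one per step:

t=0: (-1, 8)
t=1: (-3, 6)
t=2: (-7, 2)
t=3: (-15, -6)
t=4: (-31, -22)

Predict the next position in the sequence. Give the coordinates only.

Consecutive displacements (-2, -2), (-4, -4), (-8, -8), (-16, -16) scale by a factor of 2 each step.
step 5: (-31, -22) + (-32, -32) → (-63, -54)

(-63, -54)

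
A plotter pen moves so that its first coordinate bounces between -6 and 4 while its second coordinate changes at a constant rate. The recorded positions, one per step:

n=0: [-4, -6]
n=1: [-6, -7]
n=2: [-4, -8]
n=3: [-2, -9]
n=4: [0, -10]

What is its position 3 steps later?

The first coordinate reflects between -6 and 4, moving 2 per step.
  step 5: 0 → 2
  step 6: 2 → 4
  step 7: 4 → 2
The second coordinate changes by -1 each step: at step 7 it is -13.

[2, -13]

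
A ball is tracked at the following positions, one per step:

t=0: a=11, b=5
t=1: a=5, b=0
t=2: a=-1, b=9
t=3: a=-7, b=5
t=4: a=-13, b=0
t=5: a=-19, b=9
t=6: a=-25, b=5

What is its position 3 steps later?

a=-43, b=5

A: linear, -6 per step → -43 at step 9.
B: cycles through 5, 0, 9 every 3 steps. Step 9 lands at position 0 of the cycle → 5.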